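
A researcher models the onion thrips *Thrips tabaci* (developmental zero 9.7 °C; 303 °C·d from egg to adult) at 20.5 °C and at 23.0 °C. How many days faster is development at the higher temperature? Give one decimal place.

At 20.5 °C: 303 / (20.5 − 9.7) = 303 / 10.8 = 28.056 d.
At 23.0 °C: 303 / (23.0 − 9.7) = 303 / 13.3 = 22.782 d.
Difference = |28.056 − 22.782| = 5.274 ≈ 5.3 days.

5.3 days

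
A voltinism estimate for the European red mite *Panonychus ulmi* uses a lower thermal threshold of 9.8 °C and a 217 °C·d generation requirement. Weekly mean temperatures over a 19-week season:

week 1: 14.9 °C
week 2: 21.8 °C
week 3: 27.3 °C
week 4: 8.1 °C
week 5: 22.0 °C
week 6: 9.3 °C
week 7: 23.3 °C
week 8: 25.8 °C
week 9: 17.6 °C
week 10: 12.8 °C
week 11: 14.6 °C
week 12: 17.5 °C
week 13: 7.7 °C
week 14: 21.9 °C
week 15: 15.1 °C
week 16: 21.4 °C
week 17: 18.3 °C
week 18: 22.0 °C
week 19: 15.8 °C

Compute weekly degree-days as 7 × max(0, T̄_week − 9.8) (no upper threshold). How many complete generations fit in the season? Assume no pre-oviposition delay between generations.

Weekly DD (7 × max(0, T̄ − 9.8)): 35.7, 84.0, 122.5, 0.0, 85.4, 0.0, 94.5, 112.0, 54.6, 21.0, 33.6, 53.9, 0.0, 84.7, 37.1, 81.2, 59.5, 85.4, 42.0.
Season total = 1087.1 DD.
Complete generations = ⌊1087.1 / 217⌋ = 5.

5 generations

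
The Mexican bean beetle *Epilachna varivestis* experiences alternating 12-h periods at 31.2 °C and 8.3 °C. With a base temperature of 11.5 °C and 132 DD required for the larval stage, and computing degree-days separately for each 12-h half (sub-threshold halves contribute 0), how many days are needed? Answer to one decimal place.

13.4 days

Day half: max(0, 31.2 − 11.5) × 0.5 = 19.7 × 0.5 = 9.85 DD.
Night half: max(0, 8.3 − 11.5) × 0.5 = 0.0 × 0.5 = 0.00 DD.
Per 24 h: 9.85 DD/day.
Duration = 132 / 9.85 = 13.401 ≈ 13.4 days.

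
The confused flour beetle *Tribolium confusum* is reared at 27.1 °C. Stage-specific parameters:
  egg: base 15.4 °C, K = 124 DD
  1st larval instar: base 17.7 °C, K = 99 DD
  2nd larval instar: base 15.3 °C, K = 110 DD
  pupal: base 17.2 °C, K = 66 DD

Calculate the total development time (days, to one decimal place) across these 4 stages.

37.1 days

egg: 124 / (27.1 − 15.4) = 124 / 11.7 = 10.598 d.
1st larval instar: 99 / (27.1 − 17.7) = 99 / 9.4 = 10.532 d.
2nd larval instar: 110 / (27.1 − 15.3) = 110 / 11.8 = 9.322 d.
pupal: 66 / (27.1 − 17.2) = 66 / 9.9 = 6.667 d.
Sum = 37.119 ≈ 37.1 days.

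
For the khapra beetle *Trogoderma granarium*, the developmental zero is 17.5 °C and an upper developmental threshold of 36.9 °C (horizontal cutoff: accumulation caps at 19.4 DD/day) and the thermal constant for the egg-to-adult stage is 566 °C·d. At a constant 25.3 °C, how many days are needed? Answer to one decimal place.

72.6 days

Daily accumulation = 25.3 − 17.5 = 7.8 DD/day.
Duration = 566 / 7.8 = 72.564 ≈ 72.6 days.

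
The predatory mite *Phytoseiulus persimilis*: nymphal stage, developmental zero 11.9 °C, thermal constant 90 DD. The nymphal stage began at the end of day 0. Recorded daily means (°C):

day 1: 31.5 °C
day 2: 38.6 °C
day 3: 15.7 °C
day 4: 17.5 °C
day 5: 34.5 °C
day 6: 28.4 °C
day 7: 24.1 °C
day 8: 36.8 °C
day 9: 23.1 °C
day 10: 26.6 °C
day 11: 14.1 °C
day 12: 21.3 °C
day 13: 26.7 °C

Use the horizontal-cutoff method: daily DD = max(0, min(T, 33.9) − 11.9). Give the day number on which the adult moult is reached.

Daily DD above 11.9 °C (capped at 22.0): 19.6, 22.0, 3.8, 5.6, 22.0, 16.5, 12.2, 22.0, 11.2, 14.7, 2.2, 9.4, 14.8.
Cumulative: 19.6, 41.6, 45.4, 51.0, 73.0, 89.5, 101.7, 123.7, 134.9, 149.6, 151.8, 161.2, 176.0.
The total first reaches 90 DD on day 7.

day 7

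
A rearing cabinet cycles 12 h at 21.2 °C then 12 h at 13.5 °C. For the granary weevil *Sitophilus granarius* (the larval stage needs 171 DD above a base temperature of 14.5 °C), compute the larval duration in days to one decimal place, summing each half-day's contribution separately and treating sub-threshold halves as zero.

51.0 days

Day half: max(0, 21.2 − 14.5) × 0.5 = 6.7 × 0.5 = 3.35 DD.
Night half: max(0, 13.5 − 14.5) × 0.5 = 0.0 × 0.5 = 0.00 DD.
Per 24 h: 3.35 DD/day.
Duration = 171 / 3.35 = 51.045 ≈ 51.0 days.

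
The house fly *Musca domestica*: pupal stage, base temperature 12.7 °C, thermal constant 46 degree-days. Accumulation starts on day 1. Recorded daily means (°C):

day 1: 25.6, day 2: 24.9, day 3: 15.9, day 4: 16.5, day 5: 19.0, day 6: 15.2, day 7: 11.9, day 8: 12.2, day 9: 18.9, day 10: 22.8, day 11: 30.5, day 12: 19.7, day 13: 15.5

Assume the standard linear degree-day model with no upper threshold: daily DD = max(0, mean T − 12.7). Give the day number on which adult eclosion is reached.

day 9

Daily DD above 12.7 °C: 12.9, 12.2, 3.2, 3.8, 6.3, 2.5, 0.0, 0.0, 6.2, 10.1, 17.8, 7.0, 2.8.
Cumulative: 12.9, 25.1, 28.3, 32.1, 38.4, 40.9, 40.9, 40.9, 47.1, 57.2, 75.0, 82.0, 84.8.
The total first reaches 46 DD on day 9.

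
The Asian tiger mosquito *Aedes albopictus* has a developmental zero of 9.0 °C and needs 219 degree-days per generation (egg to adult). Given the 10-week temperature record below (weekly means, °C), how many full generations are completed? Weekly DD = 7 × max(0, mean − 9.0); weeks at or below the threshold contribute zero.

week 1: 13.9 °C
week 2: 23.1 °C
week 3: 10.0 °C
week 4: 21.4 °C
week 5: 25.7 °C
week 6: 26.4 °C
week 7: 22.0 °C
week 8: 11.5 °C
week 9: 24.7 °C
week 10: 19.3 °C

3 generations

Weekly DD (7 × max(0, T̄ − 9.0)): 34.3, 98.7, 7.0, 86.8, 116.9, 121.8, 91.0, 17.5, 109.9, 72.1.
Season total = 756.0 DD.
Complete generations = ⌊756.0 / 219⌋ = 3.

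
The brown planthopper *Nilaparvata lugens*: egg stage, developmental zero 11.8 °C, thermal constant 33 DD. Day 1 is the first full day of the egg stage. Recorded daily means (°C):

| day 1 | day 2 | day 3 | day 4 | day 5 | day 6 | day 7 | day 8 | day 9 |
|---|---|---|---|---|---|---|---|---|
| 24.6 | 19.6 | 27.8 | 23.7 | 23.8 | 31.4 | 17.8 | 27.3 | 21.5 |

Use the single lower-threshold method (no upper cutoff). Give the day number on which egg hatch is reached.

day 3

Daily DD above 11.8 °C: 12.8, 7.8, 16.0, 11.9, 12.0, 19.6, 6.0, 15.5, 9.7.
Cumulative: 12.8, 20.6, 36.6, 48.5, 60.5, 80.1, 86.1, 101.6, 111.3.
The total first reaches 33 DD on day 3.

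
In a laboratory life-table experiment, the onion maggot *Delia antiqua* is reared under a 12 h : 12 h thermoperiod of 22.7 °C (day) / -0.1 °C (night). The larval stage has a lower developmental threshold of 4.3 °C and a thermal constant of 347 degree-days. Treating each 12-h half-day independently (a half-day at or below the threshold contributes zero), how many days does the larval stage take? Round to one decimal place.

Day half: max(0, 22.7 − 4.3) × 0.5 = 18.4 × 0.5 = 9.20 DD.
Night half: max(0, -0.1 − 4.3) × 0.5 = 0.0 × 0.5 = 0.00 DD.
Per 24 h: 9.20 DD/day.
Duration = 347 / 9.20 = 37.717 ≈ 37.7 days.

37.7 days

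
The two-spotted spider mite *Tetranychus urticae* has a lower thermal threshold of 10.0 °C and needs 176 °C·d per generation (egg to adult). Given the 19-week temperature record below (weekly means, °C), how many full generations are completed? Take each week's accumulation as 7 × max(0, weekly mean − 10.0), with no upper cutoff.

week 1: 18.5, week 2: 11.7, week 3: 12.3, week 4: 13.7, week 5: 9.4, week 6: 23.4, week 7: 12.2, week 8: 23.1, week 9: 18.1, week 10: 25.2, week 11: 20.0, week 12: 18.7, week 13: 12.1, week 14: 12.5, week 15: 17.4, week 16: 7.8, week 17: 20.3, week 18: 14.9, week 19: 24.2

Weekly DD (7 × max(0, T̄ − 10.0)): 59.5, 11.9, 16.1, 25.9, 0.0, 93.8, 15.4, 91.7, 56.7, 106.4, 70.0, 60.9, 14.7, 17.5, 51.8, 0.0, 72.1, 34.3, 99.4.
Season total = 898.1 DD.
Complete generations = ⌊898.1 / 176⌋ = 5.

5 generations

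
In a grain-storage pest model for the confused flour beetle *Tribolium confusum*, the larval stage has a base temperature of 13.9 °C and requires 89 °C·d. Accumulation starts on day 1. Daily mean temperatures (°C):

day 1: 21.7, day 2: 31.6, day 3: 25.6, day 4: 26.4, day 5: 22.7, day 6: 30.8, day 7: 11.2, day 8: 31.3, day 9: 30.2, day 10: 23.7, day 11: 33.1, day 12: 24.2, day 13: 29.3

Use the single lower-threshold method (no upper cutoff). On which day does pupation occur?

day 8

Daily DD above 13.9 °C: 7.8, 17.7, 11.7, 12.5, 8.8, 16.9, 0.0, 17.4, 16.3, 9.8, 19.2, 10.3, 15.4.
Cumulative: 7.8, 25.5, 37.2, 49.7, 58.5, 75.4, 75.4, 92.8, 109.1, 118.9, 138.1, 148.4, 163.8.
The total first reaches 89 DD on day 8.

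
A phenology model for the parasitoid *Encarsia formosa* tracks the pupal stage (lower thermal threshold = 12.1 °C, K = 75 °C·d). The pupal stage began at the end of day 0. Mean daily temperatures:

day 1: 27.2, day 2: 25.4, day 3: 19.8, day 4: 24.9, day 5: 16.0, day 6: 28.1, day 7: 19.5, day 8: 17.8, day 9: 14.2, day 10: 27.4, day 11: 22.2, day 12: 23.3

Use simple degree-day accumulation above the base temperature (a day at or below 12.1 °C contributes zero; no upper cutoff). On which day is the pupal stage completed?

day 7

Daily DD above 12.1 °C: 15.1, 13.3, 7.7, 12.8, 3.9, 16.0, 7.4, 5.7, 2.1, 15.3, 10.1, 11.2.
Cumulative: 15.1, 28.4, 36.1, 48.9, 52.8, 68.8, 76.2, 81.9, 84.0, 99.3, 109.4, 120.6.
The total first reaches 75 DD on day 7.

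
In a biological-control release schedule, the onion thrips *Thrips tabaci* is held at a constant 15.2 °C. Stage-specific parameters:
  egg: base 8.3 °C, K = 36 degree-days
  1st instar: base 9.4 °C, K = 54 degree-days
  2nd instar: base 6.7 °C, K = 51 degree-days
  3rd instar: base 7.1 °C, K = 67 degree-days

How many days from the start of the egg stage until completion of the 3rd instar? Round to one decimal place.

egg: 36 / (15.2 − 8.3) = 36 / 6.9 = 5.217 d.
1st instar: 54 / (15.2 − 9.4) = 54 / 5.8 = 9.310 d.
2nd instar: 51 / (15.2 − 6.7) = 51 / 8.5 = 6.000 d.
3rd instar: 67 / (15.2 − 7.1) = 67 / 8.1 = 8.272 d.
Sum = 28.799 ≈ 28.8 days.

28.8 days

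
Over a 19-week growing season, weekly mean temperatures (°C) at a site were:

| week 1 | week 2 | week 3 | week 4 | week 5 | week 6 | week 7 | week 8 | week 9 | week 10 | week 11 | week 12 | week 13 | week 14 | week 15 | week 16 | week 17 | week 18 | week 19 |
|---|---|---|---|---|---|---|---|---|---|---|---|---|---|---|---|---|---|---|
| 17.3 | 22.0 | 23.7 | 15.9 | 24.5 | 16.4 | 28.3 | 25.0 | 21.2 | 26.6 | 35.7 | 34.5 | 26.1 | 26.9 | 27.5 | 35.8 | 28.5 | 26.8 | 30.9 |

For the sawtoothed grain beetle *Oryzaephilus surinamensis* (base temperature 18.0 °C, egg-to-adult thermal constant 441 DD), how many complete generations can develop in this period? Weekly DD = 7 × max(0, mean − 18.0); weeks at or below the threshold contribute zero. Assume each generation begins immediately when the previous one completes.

2 generations

Weekly DD (7 × max(0, T̄ − 18.0)): 0.0, 28.0, 39.9, 0.0, 45.5, 0.0, 72.1, 49.0, 22.4, 60.2, 123.9, 115.5, 56.7, 62.3, 66.5, 124.6, 73.5, 61.6, 90.3.
Season total = 1092.0 DD.
Complete generations = ⌊1092.0 / 441⌋ = 2.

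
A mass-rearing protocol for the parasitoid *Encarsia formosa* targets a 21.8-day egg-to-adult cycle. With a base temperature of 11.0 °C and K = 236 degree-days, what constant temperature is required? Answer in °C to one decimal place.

Required daily accumulation = 236 / 21.8 = 10.826 DD/day.
T = T_base + 10.826 = 11.0 + 10.826 = 21.826 ≈ 21.8 °C.

21.8 °C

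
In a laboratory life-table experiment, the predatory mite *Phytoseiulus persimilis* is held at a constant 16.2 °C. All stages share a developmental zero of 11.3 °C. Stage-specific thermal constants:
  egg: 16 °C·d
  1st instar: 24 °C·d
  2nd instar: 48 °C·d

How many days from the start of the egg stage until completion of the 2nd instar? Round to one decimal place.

18.0 days

Daily accumulation at 16.2 °C = 16.2 − 11.3 = 4.9 DD/day.
Total K = 16 + 24 + 48 = 88 DD.
Total duration = 88 / 4.9 = 17.959 ≈ 18.0 days.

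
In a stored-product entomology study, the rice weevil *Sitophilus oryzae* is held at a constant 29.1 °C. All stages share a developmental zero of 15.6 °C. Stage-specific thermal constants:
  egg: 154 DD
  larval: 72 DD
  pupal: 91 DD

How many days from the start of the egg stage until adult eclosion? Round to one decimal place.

Daily accumulation at 29.1 °C = 29.1 − 15.6 = 13.5 DD/day.
Total K = 154 + 72 + 91 = 317 DD.
Total duration = 317 / 13.5 = 23.481 ≈ 23.5 days.

23.5 days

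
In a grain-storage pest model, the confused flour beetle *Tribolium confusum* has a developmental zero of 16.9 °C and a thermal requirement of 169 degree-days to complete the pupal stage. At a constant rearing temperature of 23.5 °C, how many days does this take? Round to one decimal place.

Daily accumulation = 23.5 − 16.9 = 6.6 DD/day.
Duration = 169 / 6.6 = 25.606 ≈ 25.6 days.

25.6 days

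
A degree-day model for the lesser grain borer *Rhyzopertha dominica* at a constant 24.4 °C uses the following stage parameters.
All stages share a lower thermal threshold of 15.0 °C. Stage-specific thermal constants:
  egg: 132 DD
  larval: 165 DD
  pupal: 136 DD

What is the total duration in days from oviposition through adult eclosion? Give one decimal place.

46.1 days

Daily accumulation at 24.4 °C = 24.4 − 15.0 = 9.4 DD/day.
Total K = 132 + 165 + 136 = 433 DD.
Total duration = 433 / 9.4 = 46.064 ≈ 46.1 days.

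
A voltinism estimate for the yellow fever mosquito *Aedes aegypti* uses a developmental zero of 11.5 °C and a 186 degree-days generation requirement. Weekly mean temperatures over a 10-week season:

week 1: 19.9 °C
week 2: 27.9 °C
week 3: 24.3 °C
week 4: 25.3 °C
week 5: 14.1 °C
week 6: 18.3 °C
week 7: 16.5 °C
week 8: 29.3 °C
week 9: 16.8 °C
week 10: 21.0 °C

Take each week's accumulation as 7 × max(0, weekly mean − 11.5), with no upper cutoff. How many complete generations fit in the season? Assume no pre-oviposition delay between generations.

Weekly DD (7 × max(0, T̄ − 11.5)): 58.8, 114.8, 89.6, 96.6, 18.2, 47.6, 35.0, 124.6, 37.1, 66.5.
Season total = 688.8 DD.
Complete generations = ⌊688.8 / 186⌋ = 3.

3 generations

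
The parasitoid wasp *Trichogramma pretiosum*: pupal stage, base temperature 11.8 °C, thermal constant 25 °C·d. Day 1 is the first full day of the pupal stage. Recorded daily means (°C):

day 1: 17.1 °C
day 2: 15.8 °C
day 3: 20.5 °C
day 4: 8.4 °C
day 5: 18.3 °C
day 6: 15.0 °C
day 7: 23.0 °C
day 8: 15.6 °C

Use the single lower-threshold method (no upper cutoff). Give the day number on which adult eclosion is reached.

Daily DD above 11.8 °C: 5.3, 4.0, 8.7, 0.0, 6.5, 3.2, 11.2, 3.8.
Cumulative: 5.3, 9.3, 18.0, 18.0, 24.5, 27.7, 38.9, 42.7.
The total first reaches 25 DD on day 6.

day 6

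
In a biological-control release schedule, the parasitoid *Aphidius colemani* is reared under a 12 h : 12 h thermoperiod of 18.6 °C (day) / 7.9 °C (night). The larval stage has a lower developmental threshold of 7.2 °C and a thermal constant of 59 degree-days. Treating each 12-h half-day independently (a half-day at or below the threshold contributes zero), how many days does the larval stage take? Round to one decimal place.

9.8 days

Day half: max(0, 18.6 − 7.2) × 0.5 = 11.4 × 0.5 = 5.70 DD.
Night half: max(0, 7.9 − 7.2) × 0.5 = 0.7 × 0.5 = 0.35 DD.
Per 24 h: 6.05 DD/day.
Duration = 59 / 6.05 = 9.752 ≈ 9.8 days.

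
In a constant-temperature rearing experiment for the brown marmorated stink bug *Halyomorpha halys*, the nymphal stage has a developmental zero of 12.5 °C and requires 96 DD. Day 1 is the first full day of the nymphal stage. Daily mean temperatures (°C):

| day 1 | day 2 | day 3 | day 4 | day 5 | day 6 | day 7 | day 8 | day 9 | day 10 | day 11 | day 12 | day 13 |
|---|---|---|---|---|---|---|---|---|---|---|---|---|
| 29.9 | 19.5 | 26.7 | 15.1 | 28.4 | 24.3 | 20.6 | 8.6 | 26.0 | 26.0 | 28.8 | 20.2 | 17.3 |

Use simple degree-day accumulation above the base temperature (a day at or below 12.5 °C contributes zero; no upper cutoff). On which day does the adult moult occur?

Daily DD above 12.5 °C: 17.4, 7.0, 14.2, 2.6, 15.9, 11.8, 8.1, 0.0, 13.5, 13.5, 16.3, 7.7, 4.8.
Cumulative: 17.4, 24.4, 38.6, 41.2, 57.1, 68.9, 77.0, 77.0, 90.5, 104.0, 120.3, 128.0, 132.8.
The total first reaches 96 DD on day 10.

day 10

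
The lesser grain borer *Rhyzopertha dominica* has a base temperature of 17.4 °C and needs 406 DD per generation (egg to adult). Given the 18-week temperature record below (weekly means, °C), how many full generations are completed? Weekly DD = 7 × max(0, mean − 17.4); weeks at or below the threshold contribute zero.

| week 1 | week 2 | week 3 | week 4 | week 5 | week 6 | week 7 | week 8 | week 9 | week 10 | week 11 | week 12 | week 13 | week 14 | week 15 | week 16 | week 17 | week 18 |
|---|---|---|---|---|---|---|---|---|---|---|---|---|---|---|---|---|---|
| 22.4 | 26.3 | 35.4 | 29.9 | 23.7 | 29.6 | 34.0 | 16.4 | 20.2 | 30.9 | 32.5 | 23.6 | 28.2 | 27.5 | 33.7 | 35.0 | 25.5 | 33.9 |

Weekly DD (7 × max(0, T̄ − 17.4)): 35.0, 62.3, 126.0, 87.5, 44.1, 85.4, 116.2, 0.0, 19.6, 94.5, 105.7, 43.4, 75.6, 70.7, 114.1, 123.2, 56.7, 115.5.
Season total = 1375.5 DD.
Complete generations = ⌊1375.5 / 406⌋ = 3.

3 generations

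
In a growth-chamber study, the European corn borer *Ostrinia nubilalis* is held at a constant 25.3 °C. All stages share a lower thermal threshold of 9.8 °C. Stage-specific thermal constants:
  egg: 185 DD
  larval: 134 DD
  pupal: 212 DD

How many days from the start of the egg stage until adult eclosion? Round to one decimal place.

Daily accumulation at 25.3 °C = 25.3 − 9.8 = 15.5 DD/day.
Total K = 185 + 134 + 212 = 531 DD.
Total duration = 531 / 15.5 = 34.258 ≈ 34.3 days.

34.3 days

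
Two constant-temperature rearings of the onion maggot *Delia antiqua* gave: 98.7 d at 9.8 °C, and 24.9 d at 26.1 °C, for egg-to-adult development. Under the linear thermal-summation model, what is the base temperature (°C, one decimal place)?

Linear rate model ⇒ the product D·(T − T_b) is constant across temperatures.
98.7·(9.8 − T_b) = 24.9·(26.1 − T_b)
T_b = (98.7·9.8 − 24.9·26.1) / (98.7 − 24.9) = 317.37 / 73.8 = 4.300 °C ≈ 4.3 °C.

4.3 °C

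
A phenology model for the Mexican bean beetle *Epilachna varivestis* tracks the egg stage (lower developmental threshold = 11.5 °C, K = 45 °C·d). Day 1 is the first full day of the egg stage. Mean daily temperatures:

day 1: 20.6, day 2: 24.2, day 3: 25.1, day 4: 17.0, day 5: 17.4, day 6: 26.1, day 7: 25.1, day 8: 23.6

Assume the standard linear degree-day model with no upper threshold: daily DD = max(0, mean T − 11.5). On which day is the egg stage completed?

Daily DD above 11.5 °C: 9.1, 12.7, 13.6, 5.5, 5.9, 14.6, 13.6, 12.1.
Cumulative: 9.1, 21.8, 35.4, 40.9, 46.8, 61.4, 75.0, 87.1.
The total first reaches 45 DD on day 5.

day 5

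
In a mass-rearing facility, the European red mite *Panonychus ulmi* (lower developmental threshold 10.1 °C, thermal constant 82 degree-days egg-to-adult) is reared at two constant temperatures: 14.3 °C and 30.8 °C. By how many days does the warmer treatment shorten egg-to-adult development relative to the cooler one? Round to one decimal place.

15.6 days

At 14.3 °C: 82 / (14.3 − 10.1) = 82 / 4.2 = 19.524 d.
At 30.8 °C: 82 / (30.8 − 10.1) = 82 / 20.7 = 3.961 d.
Difference = |19.524 − 3.961| = 15.562 ≈ 15.6 days.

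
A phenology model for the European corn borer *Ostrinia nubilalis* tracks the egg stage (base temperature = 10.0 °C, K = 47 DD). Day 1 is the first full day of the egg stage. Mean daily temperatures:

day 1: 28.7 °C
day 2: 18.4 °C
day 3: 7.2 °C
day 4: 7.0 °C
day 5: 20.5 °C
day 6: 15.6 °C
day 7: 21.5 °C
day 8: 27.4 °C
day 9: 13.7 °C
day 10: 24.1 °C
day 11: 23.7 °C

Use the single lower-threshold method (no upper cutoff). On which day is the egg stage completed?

day 7

Daily DD above 10.0 °C: 18.7, 8.4, 0.0, 0.0, 10.5, 5.6, 11.5, 17.4, 3.7, 14.1, 13.7.
Cumulative: 18.7, 27.1, 27.1, 27.1, 37.6, 43.2, 54.7, 72.1, 75.8, 89.9, 103.6.
The total first reaches 47 DD on day 7.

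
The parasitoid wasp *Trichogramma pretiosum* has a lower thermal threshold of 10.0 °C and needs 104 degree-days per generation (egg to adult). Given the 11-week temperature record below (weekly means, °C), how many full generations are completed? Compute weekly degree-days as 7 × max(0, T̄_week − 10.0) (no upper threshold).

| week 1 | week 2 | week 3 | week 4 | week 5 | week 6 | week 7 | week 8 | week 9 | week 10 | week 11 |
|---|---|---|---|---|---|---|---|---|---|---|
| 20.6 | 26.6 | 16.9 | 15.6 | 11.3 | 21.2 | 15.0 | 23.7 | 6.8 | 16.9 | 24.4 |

Weekly DD (7 × max(0, T̄ − 10.0)): 74.2, 116.2, 48.3, 39.2, 9.1, 78.4, 35.0, 95.9, 0.0, 48.3, 100.8.
Season total = 645.4 DD.
Complete generations = ⌊645.4 / 104⌋ = 6.

6 generations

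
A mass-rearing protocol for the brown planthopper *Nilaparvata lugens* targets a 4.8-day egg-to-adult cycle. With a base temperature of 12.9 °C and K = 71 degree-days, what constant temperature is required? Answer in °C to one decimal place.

27.7 °C

Required daily accumulation = 71 / 4.8 = 14.792 DD/day.
T = T_base + 14.792 = 12.9 + 14.792 = 27.692 ≈ 27.7 °C.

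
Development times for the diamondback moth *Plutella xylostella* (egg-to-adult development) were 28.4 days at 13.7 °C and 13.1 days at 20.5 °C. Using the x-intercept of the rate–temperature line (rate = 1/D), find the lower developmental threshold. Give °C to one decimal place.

7.9 °C

Under the model K = D·(T − T_b), so D₁·(T₁ − T_b) = D₂·(T₂ − T_b).
28.4·(13.7 − T_b) = 13.1·(20.5 − T_b)
T_b = (28.4·13.7 − 13.1·20.5) / (28.4 − 13.1) = 120.53 / 15.3 = 7.878 °C ≈ 7.9 °C.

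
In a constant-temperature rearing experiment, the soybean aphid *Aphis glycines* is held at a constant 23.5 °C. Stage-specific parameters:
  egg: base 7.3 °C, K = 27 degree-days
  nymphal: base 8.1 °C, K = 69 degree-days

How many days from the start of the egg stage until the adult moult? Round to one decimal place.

6.1 days

egg: 27 / (23.5 − 7.3) = 27 / 16.2 = 1.667 d.
nymphal: 69 / (23.5 − 8.1) = 69 / 15.4 = 4.481 d.
Sum = 6.147 ≈ 6.1 days.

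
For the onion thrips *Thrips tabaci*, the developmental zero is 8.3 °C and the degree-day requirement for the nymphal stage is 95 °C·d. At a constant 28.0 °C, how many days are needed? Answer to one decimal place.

4.8 days

Daily accumulation = 28.0 − 8.3 = 19.7 DD/day.
Duration = 95 / 19.7 = 4.822 ≈ 4.8 days.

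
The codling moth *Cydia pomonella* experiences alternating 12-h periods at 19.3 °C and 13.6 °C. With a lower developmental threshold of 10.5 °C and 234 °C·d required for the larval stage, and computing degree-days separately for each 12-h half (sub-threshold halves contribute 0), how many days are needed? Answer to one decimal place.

Day half: max(0, 19.3 − 10.5) × 0.5 = 8.8 × 0.5 = 4.40 DD.
Night half: max(0, 13.6 − 10.5) × 0.5 = 3.1 × 0.5 = 1.55 DD.
Per 24 h: 5.95 DD/day.
Duration = 234 / 5.95 = 39.328 ≈ 39.3 days.

39.3 days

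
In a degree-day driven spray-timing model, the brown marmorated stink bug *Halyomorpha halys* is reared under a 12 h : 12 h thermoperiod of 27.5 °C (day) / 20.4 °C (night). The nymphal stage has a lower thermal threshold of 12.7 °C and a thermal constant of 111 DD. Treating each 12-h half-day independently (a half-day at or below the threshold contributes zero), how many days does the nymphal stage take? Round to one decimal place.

Day half: max(0, 27.5 − 12.7) × 0.5 = 14.8 × 0.5 = 7.40 DD.
Night half: max(0, 20.4 − 12.7) × 0.5 = 7.7 × 0.5 = 3.85 DD.
Per 24 h: 11.25 DD/day.
Duration = 111 / 11.25 = 9.867 ≈ 9.9 days.

9.9 days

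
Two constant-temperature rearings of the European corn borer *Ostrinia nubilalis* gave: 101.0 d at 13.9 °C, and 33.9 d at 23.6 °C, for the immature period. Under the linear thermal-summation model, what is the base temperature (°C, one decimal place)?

9.0 °C

Equal thermal constants: D₁(T₁ − T_b) = D₂(T₂ − T_b).
101.0·(13.9 − T_b) = 33.9·(23.6 − T_b)
T_b = (101.0·13.9 − 33.9·23.6) / (101.0 − 33.9) = 603.86 / 67.1 = 8.999 °C ≈ 9.0 °C.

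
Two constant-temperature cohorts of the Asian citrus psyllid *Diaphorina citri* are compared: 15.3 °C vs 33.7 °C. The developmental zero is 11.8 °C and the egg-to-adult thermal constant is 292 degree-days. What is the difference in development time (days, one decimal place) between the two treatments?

70.1 days

At 15.3 °C: 292 / (15.3 − 11.8) = 292 / 3.5 = 83.429 d.
At 33.7 °C: 292 / (33.7 − 11.8) = 292 / 21.9 = 13.333 d.
Difference = |83.429 − 13.333| = 70.095 ≈ 70.1 days.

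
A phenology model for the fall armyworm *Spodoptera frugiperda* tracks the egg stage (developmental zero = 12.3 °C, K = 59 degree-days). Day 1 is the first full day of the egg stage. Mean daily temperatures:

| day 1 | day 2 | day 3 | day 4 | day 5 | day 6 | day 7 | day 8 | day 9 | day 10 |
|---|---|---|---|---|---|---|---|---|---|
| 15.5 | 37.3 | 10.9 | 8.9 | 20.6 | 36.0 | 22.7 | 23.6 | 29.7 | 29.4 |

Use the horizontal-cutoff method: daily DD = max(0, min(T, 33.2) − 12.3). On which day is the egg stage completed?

Daily DD above 12.3 °C (capped at 20.9): 3.2, 20.9, 0.0, 0.0, 8.3, 20.9, 10.4, 11.3, 17.4, 17.1.
Cumulative: 3.2, 24.1, 24.1, 24.1, 32.4, 53.3, 63.7, 75.0, 92.4, 109.5.
The total first reaches 59 DD on day 7.

day 7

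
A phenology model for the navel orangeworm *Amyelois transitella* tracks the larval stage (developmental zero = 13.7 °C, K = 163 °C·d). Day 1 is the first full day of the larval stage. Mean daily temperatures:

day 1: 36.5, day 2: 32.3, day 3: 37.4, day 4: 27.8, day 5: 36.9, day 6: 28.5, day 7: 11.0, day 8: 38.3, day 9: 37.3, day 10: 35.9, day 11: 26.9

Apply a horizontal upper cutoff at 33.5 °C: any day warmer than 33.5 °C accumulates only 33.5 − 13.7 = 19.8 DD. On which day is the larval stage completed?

day 10

Daily DD above 13.7 °C (capped at 19.8): 19.8, 18.6, 19.8, 14.1, 19.8, 14.8, 0.0, 19.8, 19.8, 19.8, 13.2.
Cumulative: 19.8, 38.4, 58.2, 72.3, 92.1, 106.9, 106.9, 126.7, 146.5, 166.3, 179.5.
The total first reaches 163 DD on day 10.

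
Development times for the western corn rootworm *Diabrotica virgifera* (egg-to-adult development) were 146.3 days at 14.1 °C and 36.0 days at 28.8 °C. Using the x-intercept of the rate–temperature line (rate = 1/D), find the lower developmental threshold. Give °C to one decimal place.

9.3 °C

Under the model K = D·(T − T_b), so D₁·(T₁ − T_b) = D₂·(T₂ − T_b).
146.3·(14.1 − T_b) = 36.0·(28.8 − T_b)
T_b = (146.3·14.1 − 36.0·28.8) / (146.3 − 36.0) = 1026.03 / 110.3 = 9.302 °C ≈ 9.3 °C.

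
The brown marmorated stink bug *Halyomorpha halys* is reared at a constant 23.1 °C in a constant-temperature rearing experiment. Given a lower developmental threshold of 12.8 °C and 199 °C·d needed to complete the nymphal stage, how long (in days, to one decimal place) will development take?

Daily accumulation = 23.1 − 12.8 = 10.3 DD/day.
Duration = 199 / 10.3 = 19.320 ≈ 19.3 days.

19.3 days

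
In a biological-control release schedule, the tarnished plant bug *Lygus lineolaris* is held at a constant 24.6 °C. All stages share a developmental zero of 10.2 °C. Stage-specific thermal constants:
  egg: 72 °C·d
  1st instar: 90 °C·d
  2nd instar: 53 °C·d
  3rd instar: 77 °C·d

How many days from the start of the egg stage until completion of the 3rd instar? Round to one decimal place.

Daily accumulation at 24.6 °C = 24.6 − 10.2 = 14.4 DD/day.
Total K = 72 + 90 + 53 + 77 = 292 DD.
Total duration = 292 / 14.4 = 20.278 ≈ 20.3 days.

20.3 days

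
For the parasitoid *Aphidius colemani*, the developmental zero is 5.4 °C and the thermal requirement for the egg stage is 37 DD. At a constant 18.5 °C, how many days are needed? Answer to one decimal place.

Daily accumulation = 18.5 − 5.4 = 13.1 DD/day.
Duration = 37 / 13.1 = 2.824 ≈ 2.8 days.

2.8 days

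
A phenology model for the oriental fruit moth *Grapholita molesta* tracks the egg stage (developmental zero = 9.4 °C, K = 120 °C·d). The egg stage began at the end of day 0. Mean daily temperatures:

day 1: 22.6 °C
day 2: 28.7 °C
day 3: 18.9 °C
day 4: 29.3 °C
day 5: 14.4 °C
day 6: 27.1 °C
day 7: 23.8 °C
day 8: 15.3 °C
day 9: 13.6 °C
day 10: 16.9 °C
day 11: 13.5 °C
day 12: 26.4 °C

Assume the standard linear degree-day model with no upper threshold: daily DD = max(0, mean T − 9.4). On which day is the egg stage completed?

Daily DD above 9.4 °C: 13.2, 19.3, 9.5, 19.9, 5.0, 17.7, 14.4, 5.9, 4.2, 7.5, 4.1, 17.0.
Cumulative: 13.2, 32.5, 42.0, 61.9, 66.9, 84.6, 99.0, 104.9, 109.1, 116.6, 120.7, 137.7.
The total first reaches 120 DD on day 11.

day 11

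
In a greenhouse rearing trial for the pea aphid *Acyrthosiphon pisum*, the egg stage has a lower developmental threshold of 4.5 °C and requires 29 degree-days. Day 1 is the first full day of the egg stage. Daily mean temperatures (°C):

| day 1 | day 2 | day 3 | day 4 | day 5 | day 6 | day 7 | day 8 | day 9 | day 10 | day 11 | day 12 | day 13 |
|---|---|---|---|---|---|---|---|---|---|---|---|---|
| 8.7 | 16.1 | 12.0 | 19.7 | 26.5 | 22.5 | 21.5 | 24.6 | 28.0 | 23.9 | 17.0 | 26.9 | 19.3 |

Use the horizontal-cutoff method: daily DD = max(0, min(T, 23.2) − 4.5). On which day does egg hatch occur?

day 4

Daily DD above 4.5 °C (capped at 18.7): 4.2, 11.6, 7.5, 15.2, 18.7, 18.0, 17.0, 18.7, 18.7, 18.7, 12.5, 18.7, 14.8.
Cumulative: 4.2, 15.8, 23.3, 38.5, 57.2, 75.2, 92.2, 110.9, 129.6, 148.3, 160.8, 179.5, 194.3.
The total first reaches 29 DD on day 4.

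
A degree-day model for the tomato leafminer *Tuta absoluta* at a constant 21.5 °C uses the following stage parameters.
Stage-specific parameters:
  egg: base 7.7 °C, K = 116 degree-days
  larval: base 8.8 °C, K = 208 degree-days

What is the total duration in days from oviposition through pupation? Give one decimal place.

24.8 days

egg: 116 / (21.5 − 7.7) = 116 / 13.8 = 8.406 d.
larval: 208 / (21.5 − 8.8) = 208 / 12.7 = 16.378 d.
Sum = 24.784 ≈ 24.8 days.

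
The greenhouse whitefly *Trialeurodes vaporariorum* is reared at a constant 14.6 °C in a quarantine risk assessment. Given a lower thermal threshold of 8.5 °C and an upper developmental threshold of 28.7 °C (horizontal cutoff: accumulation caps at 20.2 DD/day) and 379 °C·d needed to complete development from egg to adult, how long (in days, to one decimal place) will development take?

62.1 days

Daily accumulation = 14.6 − 8.5 = 6.1 DD/day.
Duration = 379 / 6.1 = 62.131 ≈ 62.1 days.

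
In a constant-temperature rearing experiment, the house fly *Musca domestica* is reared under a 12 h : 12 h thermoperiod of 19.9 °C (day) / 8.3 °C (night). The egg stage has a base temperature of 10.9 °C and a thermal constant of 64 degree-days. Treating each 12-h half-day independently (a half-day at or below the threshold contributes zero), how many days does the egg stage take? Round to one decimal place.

Day half: max(0, 19.9 − 10.9) × 0.5 = 9.0 × 0.5 = 4.50 DD.
Night half: max(0, 8.3 − 10.9) × 0.5 = 0.0 × 0.5 = 0.00 DD.
Per 24 h: 4.50 DD/day.
Duration = 64 / 4.50 = 14.222 ≈ 14.2 days.

14.2 days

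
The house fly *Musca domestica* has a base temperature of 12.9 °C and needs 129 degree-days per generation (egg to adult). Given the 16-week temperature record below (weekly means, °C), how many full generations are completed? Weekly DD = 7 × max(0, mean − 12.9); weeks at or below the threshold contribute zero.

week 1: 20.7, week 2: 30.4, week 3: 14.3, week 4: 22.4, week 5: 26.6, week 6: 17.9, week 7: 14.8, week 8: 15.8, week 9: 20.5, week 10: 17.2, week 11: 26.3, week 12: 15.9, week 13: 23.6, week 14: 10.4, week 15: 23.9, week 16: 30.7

6 generations

Weekly DD (7 × max(0, T̄ − 12.9)): 54.6, 122.5, 9.8, 66.5, 95.9, 35.0, 13.3, 20.3, 53.2, 30.1, 93.8, 21.0, 74.9, 0.0, 77.0, 124.6.
Season total = 892.5 DD.
Complete generations = ⌊892.5 / 129⌋ = 6.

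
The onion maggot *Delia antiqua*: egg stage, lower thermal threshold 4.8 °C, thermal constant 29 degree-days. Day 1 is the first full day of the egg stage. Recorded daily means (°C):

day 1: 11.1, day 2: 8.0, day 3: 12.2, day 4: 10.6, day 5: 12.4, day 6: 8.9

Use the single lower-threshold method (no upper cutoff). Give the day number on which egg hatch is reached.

day 5

Daily DD above 4.8 °C: 6.3, 3.2, 7.4, 5.8, 7.6, 4.1.
Cumulative: 6.3, 9.5, 16.9, 22.7, 30.3, 34.4.
The total first reaches 29 DD on day 5.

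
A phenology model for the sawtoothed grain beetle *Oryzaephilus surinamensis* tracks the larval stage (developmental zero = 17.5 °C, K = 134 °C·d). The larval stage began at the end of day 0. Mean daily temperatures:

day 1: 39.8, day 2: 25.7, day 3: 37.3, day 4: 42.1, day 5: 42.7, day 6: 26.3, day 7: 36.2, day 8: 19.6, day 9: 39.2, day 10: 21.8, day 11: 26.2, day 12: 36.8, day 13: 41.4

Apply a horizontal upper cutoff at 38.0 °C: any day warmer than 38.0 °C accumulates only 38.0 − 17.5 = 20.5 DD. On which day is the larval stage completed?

day 9

Daily DD above 17.5 °C (capped at 20.5): 20.5, 8.2, 19.8, 20.5, 20.5, 8.8, 18.7, 2.1, 20.5, 4.3, 8.7, 19.3, 20.5.
Cumulative: 20.5, 28.7, 48.5, 69.0, 89.5, 98.3, 117.0, 119.1, 139.6, 143.9, 152.6, 171.9, 192.4.
The total first reaches 134 DD on day 9.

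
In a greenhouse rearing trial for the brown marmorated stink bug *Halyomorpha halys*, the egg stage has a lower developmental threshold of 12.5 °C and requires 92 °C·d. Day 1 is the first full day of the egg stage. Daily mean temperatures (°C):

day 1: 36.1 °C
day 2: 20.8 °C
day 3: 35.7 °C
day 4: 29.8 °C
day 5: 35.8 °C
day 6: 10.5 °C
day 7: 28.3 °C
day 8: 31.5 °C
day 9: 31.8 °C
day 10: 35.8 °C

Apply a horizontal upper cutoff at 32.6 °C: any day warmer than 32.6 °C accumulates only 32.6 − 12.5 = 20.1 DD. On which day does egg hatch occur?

Daily DD above 12.5 °C (capped at 20.1): 20.1, 8.3, 20.1, 17.3, 20.1, 0.0, 15.8, 19.0, 19.3, 20.1.
Cumulative: 20.1, 28.4, 48.5, 65.8, 85.9, 85.9, 101.7, 120.7, 140.0, 160.1.
The total first reaches 92 DD on day 7.

day 7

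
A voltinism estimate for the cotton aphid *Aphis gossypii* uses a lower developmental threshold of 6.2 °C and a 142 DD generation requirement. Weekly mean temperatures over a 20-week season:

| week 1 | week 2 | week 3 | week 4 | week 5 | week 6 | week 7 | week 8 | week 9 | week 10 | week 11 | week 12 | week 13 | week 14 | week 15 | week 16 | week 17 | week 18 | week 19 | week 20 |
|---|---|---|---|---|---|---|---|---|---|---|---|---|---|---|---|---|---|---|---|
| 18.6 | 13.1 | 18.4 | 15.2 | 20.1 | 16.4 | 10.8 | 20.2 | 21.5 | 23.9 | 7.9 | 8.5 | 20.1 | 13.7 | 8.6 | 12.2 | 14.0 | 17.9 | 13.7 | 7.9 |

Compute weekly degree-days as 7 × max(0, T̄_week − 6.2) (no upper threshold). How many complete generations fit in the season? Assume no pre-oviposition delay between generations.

Weekly DD (7 × max(0, T̄ − 6.2)): 86.8, 48.3, 85.4, 63.0, 97.3, 71.4, 32.2, 98.0, 107.1, 123.9, 11.9, 16.1, 97.3, 52.5, 16.8, 42.0, 54.6, 81.9, 52.5, 11.9.
Season total = 1250.9 DD.
Complete generations = ⌊1250.9 / 142⌋ = 8.

8 generations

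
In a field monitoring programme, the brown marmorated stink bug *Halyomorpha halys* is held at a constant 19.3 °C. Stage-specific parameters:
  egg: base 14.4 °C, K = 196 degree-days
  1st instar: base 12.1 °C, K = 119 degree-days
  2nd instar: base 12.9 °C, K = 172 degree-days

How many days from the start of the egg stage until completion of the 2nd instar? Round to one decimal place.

egg: 196 / (19.3 − 14.4) = 196 / 4.9 = 40.000 d.
1st instar: 119 / (19.3 − 12.1) = 119 / 7.2 = 16.528 d.
2nd instar: 172 / (19.3 − 12.9) = 172 / 6.4 = 26.875 d.
Sum = 83.403 ≈ 83.4 days.

83.4 days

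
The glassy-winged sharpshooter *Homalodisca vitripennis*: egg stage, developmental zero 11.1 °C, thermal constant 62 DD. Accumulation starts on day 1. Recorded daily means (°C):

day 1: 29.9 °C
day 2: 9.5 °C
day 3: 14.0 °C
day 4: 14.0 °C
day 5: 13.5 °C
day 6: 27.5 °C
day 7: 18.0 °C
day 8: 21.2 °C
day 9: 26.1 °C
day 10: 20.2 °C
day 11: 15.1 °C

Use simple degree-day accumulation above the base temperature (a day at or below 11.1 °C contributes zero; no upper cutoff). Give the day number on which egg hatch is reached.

Daily DD above 11.1 °C: 18.8, 0.0, 2.9, 2.9, 2.4, 16.4, 6.9, 10.1, 15.0, 9.1, 4.0.
Cumulative: 18.8, 18.8, 21.7, 24.6, 27.0, 43.4, 50.3, 60.4, 75.4, 84.5, 88.5.
The total first reaches 62 DD on day 9.

day 9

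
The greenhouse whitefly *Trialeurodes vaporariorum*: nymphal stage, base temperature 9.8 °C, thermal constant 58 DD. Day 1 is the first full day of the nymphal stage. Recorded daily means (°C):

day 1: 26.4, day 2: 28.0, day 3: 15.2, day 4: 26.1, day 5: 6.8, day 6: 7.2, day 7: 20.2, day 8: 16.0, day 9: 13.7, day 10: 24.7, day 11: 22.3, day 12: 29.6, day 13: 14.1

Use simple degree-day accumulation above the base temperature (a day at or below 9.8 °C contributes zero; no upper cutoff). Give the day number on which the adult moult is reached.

day 7

Daily DD above 9.8 °C: 16.6, 18.2, 5.4, 16.3, 0.0, 0.0, 10.4, 6.2, 3.9, 14.9, 12.5, 19.8, 4.3.
Cumulative: 16.6, 34.8, 40.2, 56.5, 56.5, 56.5, 66.9, 73.1, 77.0, 91.9, 104.4, 124.2, 128.5.
The total first reaches 58 DD on day 7.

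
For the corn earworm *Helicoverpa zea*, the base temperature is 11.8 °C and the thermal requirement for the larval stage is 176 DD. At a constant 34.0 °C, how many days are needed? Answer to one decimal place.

7.9 days

Daily accumulation = 34.0 − 11.8 = 22.2 DD/day.
Duration = 176 / 22.2 = 7.928 ≈ 7.9 days.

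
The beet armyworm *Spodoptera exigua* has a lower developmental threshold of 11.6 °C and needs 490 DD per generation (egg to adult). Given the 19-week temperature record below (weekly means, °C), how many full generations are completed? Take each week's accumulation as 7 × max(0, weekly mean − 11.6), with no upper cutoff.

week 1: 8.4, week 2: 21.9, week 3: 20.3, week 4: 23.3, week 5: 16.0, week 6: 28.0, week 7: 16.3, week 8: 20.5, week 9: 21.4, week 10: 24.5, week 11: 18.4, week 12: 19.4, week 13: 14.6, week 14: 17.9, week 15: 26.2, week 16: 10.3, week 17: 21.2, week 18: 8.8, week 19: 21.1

2 generations

Weekly DD (7 × max(0, T̄ − 11.6)): 0.0, 72.1, 60.9, 81.9, 30.8, 114.8, 32.9, 62.3, 68.6, 90.3, 47.6, 54.6, 21.0, 44.1, 102.2, 0.0, 67.2, 0.0, 66.5.
Season total = 1017.8 DD.
Complete generations = ⌊1017.8 / 490⌋ = 2.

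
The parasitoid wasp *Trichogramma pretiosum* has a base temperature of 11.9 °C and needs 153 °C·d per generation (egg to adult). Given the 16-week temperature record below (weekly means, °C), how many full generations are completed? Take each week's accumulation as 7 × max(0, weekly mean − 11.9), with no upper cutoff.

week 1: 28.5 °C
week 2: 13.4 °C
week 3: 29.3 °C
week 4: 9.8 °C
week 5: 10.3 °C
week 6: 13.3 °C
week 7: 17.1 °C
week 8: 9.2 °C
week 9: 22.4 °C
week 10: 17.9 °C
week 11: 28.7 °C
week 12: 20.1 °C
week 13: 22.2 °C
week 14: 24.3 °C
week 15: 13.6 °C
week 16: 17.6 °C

Weekly DD (7 × max(0, T̄ − 11.9)): 116.2, 10.5, 121.8, 0.0, 0.0, 9.8, 36.4, 0.0, 73.5, 42.0, 117.6, 57.4, 72.1, 86.8, 11.9, 39.9.
Season total = 795.9 DD.
Complete generations = ⌊795.9 / 153⌋ = 5.

5 generations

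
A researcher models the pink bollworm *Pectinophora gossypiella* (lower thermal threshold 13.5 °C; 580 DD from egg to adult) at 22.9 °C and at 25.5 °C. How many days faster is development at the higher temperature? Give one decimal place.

13.4 days

At 22.9 °C: 580 / (22.9 − 13.5) = 580 / 9.4 = 61.702 d.
At 25.5 °C: 580 / (25.5 − 13.5) = 580 / 12.0 = 48.333 d.
Difference = |61.702 − 48.333| = 13.369 ≈ 13.4 days.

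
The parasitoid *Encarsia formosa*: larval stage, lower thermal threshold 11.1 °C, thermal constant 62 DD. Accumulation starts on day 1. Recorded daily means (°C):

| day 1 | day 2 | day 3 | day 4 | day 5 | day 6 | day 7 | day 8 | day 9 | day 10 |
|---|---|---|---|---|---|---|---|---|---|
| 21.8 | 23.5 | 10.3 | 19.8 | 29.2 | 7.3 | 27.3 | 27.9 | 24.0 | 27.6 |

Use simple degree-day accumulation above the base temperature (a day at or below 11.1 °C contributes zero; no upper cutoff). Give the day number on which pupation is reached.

day 7

Daily DD above 11.1 °C: 10.7, 12.4, 0.0, 8.7, 18.1, 0.0, 16.2, 16.8, 12.9, 16.5.
Cumulative: 10.7, 23.1, 23.1, 31.8, 49.9, 49.9, 66.1, 82.9, 95.8, 112.3.
The total first reaches 62 DD on day 7.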